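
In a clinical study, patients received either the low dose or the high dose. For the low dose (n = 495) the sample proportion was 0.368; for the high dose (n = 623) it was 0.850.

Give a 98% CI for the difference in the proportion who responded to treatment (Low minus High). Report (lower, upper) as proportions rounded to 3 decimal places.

SE₁ = √(p̂₁(1−p̂₁)/n₁) = √(0.3680·0.6320/495) = 0.02168; SE₂ = √(0.8500·0.1500/623) = 0.01431.
Independent samples: SE of the difference = √(SE₁² + SE₂²) = √(0.0004700224 + 0.0002047761) = 0.02598.
z* for 98% confidence is 2.326, so the margin of error is 2.326 × 0.02598 = 0.06043.
Point estimate p̂₁ − p̂₂ = 0.3680 − 0.8500 = -0.4820.
-0.4820 ± 0.06043 → (-0.542, -0.422).

(-0.542, -0.422)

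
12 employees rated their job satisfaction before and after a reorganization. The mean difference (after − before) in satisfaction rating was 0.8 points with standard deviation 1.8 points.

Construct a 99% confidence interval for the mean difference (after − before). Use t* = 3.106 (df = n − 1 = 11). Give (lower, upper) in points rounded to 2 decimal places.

Paired design: SE = s_d/√n = 1.8/√12 = 0.5196.
t* = 3.106; margin of error = 3.106 × 0.5196 = 1.6139.
0.8 ± 1.6139 → (-0.81, 2.41).

(-0.81, 2.41)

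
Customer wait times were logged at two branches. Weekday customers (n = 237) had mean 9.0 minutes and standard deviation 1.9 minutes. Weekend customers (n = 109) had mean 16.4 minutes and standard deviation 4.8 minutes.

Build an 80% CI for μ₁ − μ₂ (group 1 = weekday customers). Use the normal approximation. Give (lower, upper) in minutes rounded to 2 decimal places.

Per-group SEs: s₁/√n₁ = 1.9/√237 = 0.1234, s₂/√n₂ = 4.8/√109 = 0.4598.
Unpooled SE of the difference: √(0.01522756 + 0.21141604) = 0.4761.
Margin of error = z* · SE = 1.282 × 0.4761 = 0.6104.
x̄₁ − x̄₂ = 9.0 − 16.4 = -7.4000.
CI: -7.4000 ± 0.6104 = (-8.01, -6.79).

(-8.01, -6.79)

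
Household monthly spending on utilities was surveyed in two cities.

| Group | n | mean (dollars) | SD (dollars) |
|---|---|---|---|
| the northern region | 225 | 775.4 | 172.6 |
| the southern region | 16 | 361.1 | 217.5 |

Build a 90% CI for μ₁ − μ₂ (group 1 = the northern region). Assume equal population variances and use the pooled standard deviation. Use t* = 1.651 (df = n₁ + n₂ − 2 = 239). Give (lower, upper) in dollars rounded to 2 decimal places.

Pooled variance s_p² = [224·172.6² + 15·217.5²] / (225+16−2) = 30890.0585, so s_p = 175.7557.
SE_diff = s_p·√(1/n₁ + 1/n₂) = 175.7557·√(1/225 + 1/16) = 45.4744.
t* = 1.651; margin = 1.651 × 45.4744 = 75.0782.
Difference = 775.4 − 361.1 = 414.3000.
414.3000 ± 75.0782 → (339.22, 489.38).

(339.22, 489.38)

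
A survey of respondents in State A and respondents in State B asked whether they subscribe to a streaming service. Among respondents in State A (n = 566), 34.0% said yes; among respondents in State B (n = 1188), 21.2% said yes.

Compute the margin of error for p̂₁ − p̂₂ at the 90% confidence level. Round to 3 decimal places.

The two standard errors are √(0.3400×0.6600/566) = 0.01991 and √(0.2120×0.7880/1188) = 0.01186.
Because the samples are independent, SE_diff = √(0.01991² + 0.01186²) = 0.02317.
Using z* = 1.645 for 90%, ME = 1.645 × 0.02317 = 0.03811.

0.038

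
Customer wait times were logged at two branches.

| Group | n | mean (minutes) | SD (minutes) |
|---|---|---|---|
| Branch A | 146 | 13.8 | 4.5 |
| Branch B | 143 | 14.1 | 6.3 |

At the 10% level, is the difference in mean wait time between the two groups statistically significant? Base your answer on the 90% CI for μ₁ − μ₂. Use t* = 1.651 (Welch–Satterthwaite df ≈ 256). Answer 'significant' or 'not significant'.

not significant

Standard errors of each mean: 4.5/√146 = 0.3724 and 6.3/√143 = 0.5268.
SE(x̄₁ − x̄₂) = √(0.3724² + 0.5268²) = 0.6451 for independent samples with unequal variances.
With t* = 1.651, the margin is 1.651 × 0.6451 = 1.0651.
x̄₁ − x̄₂ = 13.8 − 14.1 = -0.3000; the interval is -0.3000 ± 1.0651 = (-1.3651, 0.7651).
The interval (-1.3651, 0.7651) contains 0, so the difference is not significant.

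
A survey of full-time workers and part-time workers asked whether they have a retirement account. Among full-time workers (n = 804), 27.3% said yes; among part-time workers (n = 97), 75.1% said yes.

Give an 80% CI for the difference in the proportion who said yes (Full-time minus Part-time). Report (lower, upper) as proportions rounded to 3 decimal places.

The two standard errors are √(0.2730×0.7270/804) = 0.01571 and √(0.7510×0.2490/97) = 0.04391.
Because the samples are independent, SE_diff = √(0.01571² + 0.04391²) = 0.04664.
Using z* = 1.282 for 80%, ME = 1.282 × 0.04664 = 0.05979.
p̂₁ − p̂₂ = -0.4780; interval -0.4780 ± 0.05979 gives (-0.538, -0.418).

(-0.538, -0.418)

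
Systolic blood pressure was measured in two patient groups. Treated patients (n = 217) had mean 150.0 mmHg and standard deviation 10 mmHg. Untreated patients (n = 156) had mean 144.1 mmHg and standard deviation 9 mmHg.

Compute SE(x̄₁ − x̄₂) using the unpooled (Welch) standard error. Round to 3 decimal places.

0.990

Per-group SEs: s₁/√n₁ = 10/√217 = 0.6788, s₂/√n₂ = 9/√156 = 0.7206.
Unpooled SE of the difference: √(0.46076944 + 0.51926436) = 0.9900.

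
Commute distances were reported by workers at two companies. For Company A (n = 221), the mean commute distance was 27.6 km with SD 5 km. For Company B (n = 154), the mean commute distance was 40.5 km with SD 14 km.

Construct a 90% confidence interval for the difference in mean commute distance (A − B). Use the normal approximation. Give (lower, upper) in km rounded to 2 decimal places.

Standard errors of each mean: 5/√221 = 0.3363 and 14/√154 = 1.1282.
SE(x̄₁ − x̄₂) = √(0.3363² + 1.1282²) = 1.1773 for independent samples with unequal variances.
With z* = 1.645, the margin is 1.645 × 1.1773 = 1.9367.
x̄₁ − x̄₂ = 27.6 − 40.5 = -12.9000; the interval is -12.9000 ± 1.9367 = (-14.84, -10.96).

(-14.84, -10.96)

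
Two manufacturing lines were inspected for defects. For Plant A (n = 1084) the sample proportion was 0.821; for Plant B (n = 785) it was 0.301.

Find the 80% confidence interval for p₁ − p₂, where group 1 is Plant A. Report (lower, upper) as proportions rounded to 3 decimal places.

(0.494, 0.546)

The two standard errors are √(0.8210×0.1790/1084) = 0.01164 and √(0.3010×0.6990/785) = 0.01637.
Because the samples are independent, SE_diff = √(0.01164² + 0.01637²) = 0.02009.
Using z* = 1.282 for 80%, ME = 1.282 × 0.02009 = 0.02576.
p̂₁ − p̂₂ = 0.5200; interval 0.5200 ± 0.02576 gives (0.494, 0.546).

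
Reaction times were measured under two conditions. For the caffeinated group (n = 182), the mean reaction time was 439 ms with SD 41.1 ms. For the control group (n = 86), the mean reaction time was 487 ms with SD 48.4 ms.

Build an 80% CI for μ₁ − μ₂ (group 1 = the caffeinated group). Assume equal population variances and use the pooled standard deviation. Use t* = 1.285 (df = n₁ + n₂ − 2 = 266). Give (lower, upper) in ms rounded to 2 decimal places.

s_p = √[((n₁−1)s₁² + (n₂−1)s₂²)/(n₁+n₂−2)] = √[(181·41.1² + 85·48.4²)/266] = 43.5659.
SE = 43.5659·√(1/182 + 1/86) = 5.7007.
With t* = 1.285, margin = 1.285 × 5.7007 = 7.3254.
x̄₁ − x̄₂ = 439 − 487 = -48.0000; interval -48.0000 ± 7.3254 = (-55.33, -40.67).

(-55.33, -40.67)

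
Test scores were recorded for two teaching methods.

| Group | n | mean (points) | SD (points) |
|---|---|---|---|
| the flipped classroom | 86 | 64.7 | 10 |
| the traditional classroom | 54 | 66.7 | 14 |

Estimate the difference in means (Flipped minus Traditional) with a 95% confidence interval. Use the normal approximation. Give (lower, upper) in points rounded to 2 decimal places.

(-6.29, 2.29)

SE₁ = s₁/√n₁ = 10/√86 = 1.0783; SE₂ = 14/√54 = 1.9052.
Independent samples, unequal variances: SE_diff = √(SE₁² + SE₂²) = √(1.16273089 + 3.62978704) = 2.1892.
z* = 1.960, so margin of error = 1.960 × 2.1892 = 4.2908.
Difference in means = 64.7 − 66.7 = -2.0000.
-2.0000 ± 4.2908 → (-6.29, 2.29).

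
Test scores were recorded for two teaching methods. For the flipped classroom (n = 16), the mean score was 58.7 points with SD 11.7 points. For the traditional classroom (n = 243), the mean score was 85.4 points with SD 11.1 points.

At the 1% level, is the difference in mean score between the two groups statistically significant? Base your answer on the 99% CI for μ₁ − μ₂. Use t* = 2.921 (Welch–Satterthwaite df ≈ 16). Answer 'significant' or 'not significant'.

significant

SE₁ = s₁/√n₁ = 11.7/√16 = 2.9250; SE₂ = 11.1/√243 = 0.7121.
Independent samples, unequal variances: SE_diff = √(SE₁² + SE₂²) = √(8.555625 + 0.50708641) = 3.0104.
t* = 2.921, so margin of error = 2.921 × 3.0104 = 8.7934.
Difference in means = 58.7 − 85.4 = -26.7000.
-26.7000 ± 8.7934 → (-35.4934, -17.9066).
The interval (-35.4934, -17.9066) does not contain 0, so the difference is significant.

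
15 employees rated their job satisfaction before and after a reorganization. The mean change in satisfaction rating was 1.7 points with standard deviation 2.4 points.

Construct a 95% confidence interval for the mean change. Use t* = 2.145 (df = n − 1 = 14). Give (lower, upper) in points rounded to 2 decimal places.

Paired design: SE = s_d/√n = 2.4/√15 = 0.6197.
t* = 2.145; margin of error = 2.145 × 0.6197 = 1.3293.
1.7 ± 1.3293 → (0.37, 3.03).

(0.37, 3.03)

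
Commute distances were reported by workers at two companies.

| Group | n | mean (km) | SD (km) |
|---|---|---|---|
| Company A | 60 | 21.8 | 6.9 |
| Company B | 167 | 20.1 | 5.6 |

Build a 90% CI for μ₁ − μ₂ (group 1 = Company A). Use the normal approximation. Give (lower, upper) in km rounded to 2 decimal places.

SE₁ = s₁/√n₁ = 6.9/√60 = 0.8908; SE₂ = 5.6/√167 = 0.4333.
Independent samples, unequal variances: SE_diff = √(SE₁² + SE₂²) = √(0.79352464 + 0.18774889) = 0.9906.
z* = 1.645, so margin of error = 1.645 × 0.9906 = 1.6295.
Difference in means = 21.8 − 20.1 = 1.7000.
1.7000 ± 1.6295 → (0.07, 3.33).

(0.07, 3.33)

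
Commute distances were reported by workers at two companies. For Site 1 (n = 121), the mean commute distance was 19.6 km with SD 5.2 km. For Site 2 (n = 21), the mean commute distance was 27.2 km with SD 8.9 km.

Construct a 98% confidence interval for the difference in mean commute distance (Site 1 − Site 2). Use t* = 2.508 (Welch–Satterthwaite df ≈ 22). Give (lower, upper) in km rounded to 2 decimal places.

(-12.61, -2.59)

Per-group SEs: s₁/√n₁ = 5.2/√121 = 0.4727, s₂/√n₂ = 8.9/√21 = 1.9421.
Unpooled SE of the difference: √(0.22344529 + 3.77175241) = 1.9988.
Margin of error = t* · SE = 2.508 × 1.9988 = 5.0130.
x̄₁ − x̄₂ = 19.6 − 27.2 = -7.6000.
CI: -7.6000 ± 5.0130 = (-12.61, -2.59).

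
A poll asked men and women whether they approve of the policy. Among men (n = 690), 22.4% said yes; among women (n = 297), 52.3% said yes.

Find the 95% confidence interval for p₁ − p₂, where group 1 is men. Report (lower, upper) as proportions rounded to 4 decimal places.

(-0.3638, -0.2342)

The two standard errors are √(0.2240×0.7760/690) = 0.01587 and √(0.5230×0.4770/297) = 0.02898.
Because the samples are independent, SE_diff = √(0.01587² + 0.02898²) = 0.03304.
Using z* = 1.960 for 95%, ME = 1.960 × 0.03304 = 0.06476.
p̂₁ − p̂₂ = -0.2990; interval -0.2990 ± 0.06476 gives (-0.3638, -0.2342).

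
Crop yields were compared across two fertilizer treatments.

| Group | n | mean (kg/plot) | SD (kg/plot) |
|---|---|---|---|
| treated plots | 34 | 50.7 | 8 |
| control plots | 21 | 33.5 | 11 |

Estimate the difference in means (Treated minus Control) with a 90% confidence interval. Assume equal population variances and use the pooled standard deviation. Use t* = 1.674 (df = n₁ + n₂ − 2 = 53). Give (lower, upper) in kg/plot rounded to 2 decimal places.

(12.90, 21.50)

Pooled variance s_p² = [33·8² + 20·11²] / (34+21−2) = 85.5094, so s_p = 9.2471.
SE_diff = s_p·√(1/n₁ + 1/n₂) = 9.2471·√(1/34 + 1/21) = 2.5665.
t* = 1.674; margin = 1.674 × 2.5665 = 4.2963.
Difference = 50.7 − 33.5 = 17.2000.
17.2000 ± 4.2963 → (12.90, 21.50).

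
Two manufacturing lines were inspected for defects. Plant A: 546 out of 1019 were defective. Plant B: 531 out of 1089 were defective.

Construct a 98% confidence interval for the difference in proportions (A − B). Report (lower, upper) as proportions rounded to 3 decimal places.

p̂₁ = 546/1019 = 0.5358 and p̂₂ = 531/1089 = 0.4876.
SE₁ = √(p̂₁(1−p̂₁)/n₁) = √(0.5358·0.4642/1019) = 0.01562; SE₂ = √(0.4876·0.5124/1089) = 0.01515.
Independent samples: SE of the difference = √(SE₁² + SE₂²) = √(0.0002439844 + 0.0002295225) = 0.02176.
z* for 98% confidence is 2.326, so the margin of error is 2.326 × 0.02176 = 0.05061.
Point estimate p̂₁ − p̂₂ = 0.5358 − 0.4876 = 0.0482.
0.0482 ± 0.05061 → (-0.002, 0.099).

(-0.002, 0.099)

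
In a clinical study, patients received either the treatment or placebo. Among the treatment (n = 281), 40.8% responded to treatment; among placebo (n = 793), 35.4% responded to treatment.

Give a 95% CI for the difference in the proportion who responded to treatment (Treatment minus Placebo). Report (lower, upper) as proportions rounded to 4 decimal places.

Each SE is √(p̂(1−p̂)/n): √(0.4080·0.5920/281) = 0.02932 and √(0.3540·0.6460/793) = 0.01698.
SE(p̂₁ − p̂₂) = √(SE₁² + SE₂²) = √(0.0008596624 + 0.0002883204) = 0.03388, since the two samples are independent.
At 95% confidence z* = 1.960; margin = 1.960 × 0.03388 = 0.06640.
The difference is 0.4080 − 0.3540 = 0.0540, so the interval is 0.0540 ± 0.06640 = (-0.0124, 0.1204).

(-0.0124, 0.1204)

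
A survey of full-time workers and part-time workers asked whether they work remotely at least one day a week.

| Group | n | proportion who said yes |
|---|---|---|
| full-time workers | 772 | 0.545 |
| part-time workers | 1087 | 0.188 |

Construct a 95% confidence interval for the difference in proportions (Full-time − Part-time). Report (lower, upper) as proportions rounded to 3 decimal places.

(0.315, 0.399)

SE₁ = √(p̂₁(1−p̂₁)/n₁) = √(0.5450·0.4550/772) = 0.01792; SE₂ = √(0.1880·0.8120/1087) = 0.01185.
Independent samples: SE of the difference = √(SE₁² + SE₂²) = √(0.0003211264 + 0.0001404225) = 0.02148.
z* for 95% confidence is 1.960, so the margin of error is 1.960 × 0.02148 = 0.04210.
Point estimate p̂₁ − p̂₂ = 0.5450 − 0.1880 = 0.3570.
0.3570 ± 0.04210 → (0.315, 0.399).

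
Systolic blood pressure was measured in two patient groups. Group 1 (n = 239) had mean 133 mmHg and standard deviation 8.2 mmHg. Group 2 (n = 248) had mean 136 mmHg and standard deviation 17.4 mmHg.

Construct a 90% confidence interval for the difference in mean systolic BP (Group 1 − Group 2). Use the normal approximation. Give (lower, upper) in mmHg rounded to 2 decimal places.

SE₁ = s₁/√n₁ = 8.2/√239 = 0.5304; SE₂ = 17.4/√248 = 1.1049.
Independent samples, unequal variances: SE_diff = √(SE₁² + SE₂²) = √(0.28132416 + 1.22080401) = 1.2256.
z* = 1.645, so margin of error = 1.645 × 1.2256 = 2.0161.
Difference in means = 133 − 136 = -3.0000.
-3.0000 ± 2.0161 → (-5.02, -0.98).

(-5.02, -0.98)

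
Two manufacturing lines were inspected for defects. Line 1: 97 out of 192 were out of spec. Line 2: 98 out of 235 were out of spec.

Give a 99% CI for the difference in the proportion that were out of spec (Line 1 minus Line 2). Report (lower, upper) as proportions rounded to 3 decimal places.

First, p̂₁ = 97/192 = 0.5052; p̂₂ = 98/235 = 0.4170.
The two standard errors are √(0.5052×0.4948/192) = 0.03608 and √(0.4170×0.5830/235) = 0.03216.
Because the samples are independent, SE_diff = √(0.03608² + 0.03216²) = 0.04833.
Using z* = 2.576 for 99%, ME = 2.576 × 0.04833 = 0.12450.
p̂₁ − p̂₂ = 0.0882; interval 0.0882 ± 0.12450 gives (-0.036, 0.213).

(-0.036, 0.213)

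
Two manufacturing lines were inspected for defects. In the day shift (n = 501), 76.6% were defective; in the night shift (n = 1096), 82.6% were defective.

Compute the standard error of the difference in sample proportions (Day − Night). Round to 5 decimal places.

0.02211

Each SE is √(p̂(1−p̂)/n): √(0.7660·0.2340/501) = 0.01891 and √(0.8260·0.1740/1096) = 0.01145.
SE(p̂₁ − p̂₂) = √(SE₁² + SE₂²) = √(0.0003575881 + 0.0001311025) = 0.02211, since the two samples are independent.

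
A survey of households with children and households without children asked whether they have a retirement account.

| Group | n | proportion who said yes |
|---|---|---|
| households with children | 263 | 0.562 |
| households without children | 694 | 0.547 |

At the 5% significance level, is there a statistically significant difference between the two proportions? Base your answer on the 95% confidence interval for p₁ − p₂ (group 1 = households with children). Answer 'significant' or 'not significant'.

The two standard errors are √(0.5620×0.4380/263) = 0.03059 and √(0.5470×0.4530/694) = 0.01890.
Because the samples are independent, SE_diff = √(0.03059² + 0.01890²) = 0.03596.
Using z* = 1.960 for 95%, ME = 1.960 × 0.03596 = 0.07048.
p̂₁ − p̂₂ = 0.0150; interval 0.0150 ± 0.07048 gives (-0.05548, 0.08548).
The interval (-0.05548, 0.08548) contains 0, so the difference is not significant.

not significant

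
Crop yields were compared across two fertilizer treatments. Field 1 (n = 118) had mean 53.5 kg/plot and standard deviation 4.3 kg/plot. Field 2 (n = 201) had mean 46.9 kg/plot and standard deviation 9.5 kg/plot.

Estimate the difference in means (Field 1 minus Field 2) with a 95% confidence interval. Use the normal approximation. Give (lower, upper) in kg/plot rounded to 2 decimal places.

SE₁ = s₁/√n₁ = 4.3/√118 = 0.3958; SE₂ = 9.5/√201 = 0.6701.
Independent samples, unequal variances: SE_diff = √(SE₁² + SE₂²) = √(0.15665764 + 0.44903401) = 0.7783.
z* = 1.960, so margin of error = 1.960 × 0.7783 = 1.5255.
Difference in means = 53.5 − 46.9 = 6.6000.
6.6000 ± 1.5255 → (5.07, 8.13).

(5.07, 8.13)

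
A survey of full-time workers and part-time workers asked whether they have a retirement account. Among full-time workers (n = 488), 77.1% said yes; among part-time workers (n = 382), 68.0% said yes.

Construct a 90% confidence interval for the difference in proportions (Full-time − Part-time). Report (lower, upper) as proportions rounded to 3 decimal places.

SE₁ = √(p̂₁(1−p̂₁)/n₁) = √(0.7710·0.2290/488) = 0.01902; SE₂ = √(0.6800·0.3200/382) = 0.02387.
Independent samples: SE of the difference = √(SE₁² + SE₂²) = √(0.0003617604 + 0.0005697769) = 0.03052.
z* for 90% confidence is 1.645, so the margin of error is 1.645 × 0.03052 = 0.05021.
Point estimate p̂₁ − p̂₂ = 0.7710 − 0.6800 = 0.0910.
0.0910 ± 0.05021 → (0.041, 0.141).

(0.041, 0.141)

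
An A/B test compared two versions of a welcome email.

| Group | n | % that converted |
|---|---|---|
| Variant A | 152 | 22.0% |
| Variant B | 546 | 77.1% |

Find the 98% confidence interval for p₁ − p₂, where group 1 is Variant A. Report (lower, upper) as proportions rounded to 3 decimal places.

(-0.640, -0.462)

Each SE is √(p̂(1−p̂)/n): √(0.2200·0.7800/152) = 0.03360 and √(0.7710·0.2290/546) = 0.01798.
SE(p̂₁ − p̂₂) = √(SE₁² + SE₂²) = √(0.00112896 + 0.0003232804) = 0.03811, since the two samples are independent.
At 98% confidence z* = 2.326; margin = 2.326 × 0.03811 = 0.08864.
The difference is 0.2200 − 0.7710 = -0.5510, so the interval is -0.5510 ± 0.08864 = (-0.640, -0.462).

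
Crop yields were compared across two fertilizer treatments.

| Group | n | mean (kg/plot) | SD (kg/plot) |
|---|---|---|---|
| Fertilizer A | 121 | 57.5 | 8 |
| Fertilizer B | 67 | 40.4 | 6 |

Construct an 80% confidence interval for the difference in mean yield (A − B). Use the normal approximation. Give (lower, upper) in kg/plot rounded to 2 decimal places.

SE₁ = s₁/√n₁ = 8/√121 = 0.7273; SE₂ = 6/√67 = 0.7330.
Independent samples, unequal variances: SE_diff = √(SE₁² + SE₂²) = √(0.52896529 + 0.537289) = 1.0326.
z* = 1.282, so margin of error = 1.282 × 1.0326 = 1.3238.
Difference in means = 57.5 − 40.4 = 17.1000.
17.1000 ± 1.3238 → (15.78, 18.42).

(15.78, 18.42)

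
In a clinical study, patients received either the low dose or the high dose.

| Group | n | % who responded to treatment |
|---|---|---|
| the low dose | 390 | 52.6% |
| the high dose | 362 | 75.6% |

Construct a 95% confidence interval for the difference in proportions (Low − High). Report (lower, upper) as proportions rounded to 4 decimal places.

The two standard errors are √(0.5260×0.4740/390) = 0.02528 and √(0.7560×0.2440/362) = 0.02257.
Because the samples are independent, SE_diff = √(0.02528² + 0.02257²) = 0.03389.
Using z* = 1.960 for 95%, ME = 1.960 × 0.03389 = 0.06642.
p̂₁ − p̂₂ = -0.2300; interval -0.2300 ± 0.06642 gives (-0.2964, -0.1636).

(-0.2964, -0.1636)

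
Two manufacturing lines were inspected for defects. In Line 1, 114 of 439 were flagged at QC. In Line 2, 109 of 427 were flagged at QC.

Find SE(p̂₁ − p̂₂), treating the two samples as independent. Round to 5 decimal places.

0.02972

First, p̂₁ = 114/439 = 0.2597; p̂₂ = 109/427 = 0.2553.
The two standard errors are √(0.2597×0.7403/439) = 0.02093 and √(0.2553×0.7447/427) = 0.02110.
Because the samples are independent, SE_diff = √(0.02093² + 0.02110²) = 0.02972.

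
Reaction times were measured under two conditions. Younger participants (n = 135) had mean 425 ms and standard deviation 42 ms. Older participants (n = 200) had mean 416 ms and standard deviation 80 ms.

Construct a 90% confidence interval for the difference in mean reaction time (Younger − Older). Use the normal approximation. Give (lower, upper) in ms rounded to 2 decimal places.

SE₁ = s₁/√n₁ = 42/√135 = 3.6148; SE₂ = 80/√200 = 5.6569.
Independent samples, unequal variances: SE_diff = √(SE₁² + SE₂²) = √(13.06677904 + 32.00051761) = 6.7132.
z* = 1.645, so margin of error = 1.645 × 6.7132 = 11.0432.
Difference in means = 425 − 416 = 9.0000.
9.0000 ± 11.0432 → (-2.04, 20.04).

(-2.04, 20.04)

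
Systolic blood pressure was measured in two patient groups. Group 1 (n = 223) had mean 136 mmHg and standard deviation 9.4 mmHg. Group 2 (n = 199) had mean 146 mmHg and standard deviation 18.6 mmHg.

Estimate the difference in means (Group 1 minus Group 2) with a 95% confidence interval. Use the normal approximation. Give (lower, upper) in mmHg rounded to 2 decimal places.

SE₁ = s₁/√n₁ = 9.4/√223 = 0.6295; SE₂ = 18.6/√199 = 1.3185.
Independent samples, unequal variances: SE_diff = √(SE₁² + SE₂²) = √(0.39627025 + 1.73844225) = 1.4611.
z* = 1.960, so margin of error = 1.960 × 1.4611 = 2.8638.
Difference in means = 136 − 146 = -10.0000.
-10.0000 ± 2.8638 → (-12.86, -7.14).

(-12.86, -7.14)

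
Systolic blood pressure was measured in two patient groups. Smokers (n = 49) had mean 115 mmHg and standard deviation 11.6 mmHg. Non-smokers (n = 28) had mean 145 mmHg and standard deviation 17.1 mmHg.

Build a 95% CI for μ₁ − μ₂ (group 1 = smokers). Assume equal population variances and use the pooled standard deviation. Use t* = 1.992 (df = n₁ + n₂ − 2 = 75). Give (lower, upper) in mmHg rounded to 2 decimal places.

(-36.53, -23.47)

s_p = √[((n₁−1)s₁² + (n₂−1)s₂²)/(n₁+n₂−2)] = √[(48·11.6² + 27·17.1²)/75] = 13.8342.
SE = 13.8342·√(1/49 + 1/28) = 3.2773.
With t* = 1.992, margin = 1.992 × 3.2773 = 6.5284.
x̄₁ − x̄₂ = 115 − 145 = -30.0000; interval -30.0000 ± 6.5284 = (-36.53, -23.47).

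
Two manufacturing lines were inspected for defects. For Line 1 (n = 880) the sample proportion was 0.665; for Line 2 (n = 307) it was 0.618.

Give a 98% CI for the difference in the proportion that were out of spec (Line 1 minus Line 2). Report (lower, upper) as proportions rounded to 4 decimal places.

(-0.0274, 0.1214)

Each SE is √(p̂(1−p̂)/n): √(0.6650·0.3350/880) = 0.01591 and √(0.6180·0.3820/307) = 0.02773.
SE(p̂₁ − p̂₂) = √(SE₁² + SE₂²) = √(0.0002531281 + 0.0007689529) = 0.03197, since the two samples are independent.
At 98% confidence z* = 2.326; margin = 2.326 × 0.03197 = 0.07436.
The difference is 0.6650 − 0.6180 = 0.0470, so the interval is 0.0470 ± 0.07436 = (-0.0274, 0.1214).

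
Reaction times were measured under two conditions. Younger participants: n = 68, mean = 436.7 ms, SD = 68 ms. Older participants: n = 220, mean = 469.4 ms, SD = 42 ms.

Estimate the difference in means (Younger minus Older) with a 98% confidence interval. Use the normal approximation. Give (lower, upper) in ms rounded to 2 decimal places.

SE₁ = s₁/√n₁ = 68/√68 = 8.2462; SE₂ = 42/√220 = 2.8316.
Independent samples, unequal variances: SE_diff = √(SE₁² + SE₂²) = √(67.99981444 + 8.01795856) = 8.7188.
z* = 2.326, so margin of error = 2.326 × 8.7188 = 20.2799.
Difference in means = 436.7 − 469.4 = -32.7000.
-32.7000 ± 20.2799 → (-52.98, -12.42).

(-52.98, -12.42)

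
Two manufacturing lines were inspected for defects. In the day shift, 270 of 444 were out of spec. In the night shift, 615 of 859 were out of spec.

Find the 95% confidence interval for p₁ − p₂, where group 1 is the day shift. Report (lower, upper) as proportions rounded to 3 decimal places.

First, p̂₁ = 270/444 = 0.6081; p̂₂ = 615/859 = 0.7159.
The two standard errors are √(0.6081×0.3919/444) = 0.02317 and √(0.7159×0.2841/859) = 0.01539.
Because the samples are independent, SE_diff = √(0.02317² + 0.01539²) = 0.02782.
Using z* = 1.960 for 95%, ME = 1.960 × 0.02782 = 0.05453.
p̂₁ − p̂₂ = -0.1078; interval -0.1078 ± 0.05453 gives (-0.162, -0.053).

(-0.162, -0.053)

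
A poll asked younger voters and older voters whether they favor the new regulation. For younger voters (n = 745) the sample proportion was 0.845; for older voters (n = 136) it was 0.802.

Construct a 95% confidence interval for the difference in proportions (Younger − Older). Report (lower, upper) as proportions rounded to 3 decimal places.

(-0.029, 0.115)

SE₁ = √(p̂₁(1−p̂₁)/n₁) = √(0.8450·0.1550/745) = 0.01326; SE₂ = √(0.8020·0.1980/136) = 0.03417.
Independent samples: SE of the difference = √(SE₁² + SE₂²) = √(0.0001758276 + 0.0011675889) = 0.03665.
z* for 95% confidence is 1.960, so the margin of error is 1.960 × 0.03665 = 0.07183.
Point estimate p̂₁ − p̂₂ = 0.8450 − 0.8020 = 0.0430.
0.0430 ± 0.07183 → (-0.029, 0.115).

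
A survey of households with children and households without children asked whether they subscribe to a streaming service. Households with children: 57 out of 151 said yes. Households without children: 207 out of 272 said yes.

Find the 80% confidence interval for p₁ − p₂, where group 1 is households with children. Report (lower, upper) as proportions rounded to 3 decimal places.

(-0.444, -0.323)

Sample proportions: 57/151 = 0.3775, 207/272 = 0.7610.
Each SE is √(p̂(1−p̂)/n): √(0.3775·0.6225/151) = 0.03945 and √(0.7610·0.2390/272) = 0.02586.
SE(p̂₁ − p̂₂) = √(SE₁² + SE₂²) = √(0.0015563025 + 0.0006687396) = 0.04717, since the two samples are independent.
At 80% confidence z* = 1.282; margin = 1.282 × 0.04717 = 0.06047.
The difference is 0.3775 − 0.7610 = -0.3835, so the interval is -0.3835 ± 0.06047 = (-0.444, -0.323).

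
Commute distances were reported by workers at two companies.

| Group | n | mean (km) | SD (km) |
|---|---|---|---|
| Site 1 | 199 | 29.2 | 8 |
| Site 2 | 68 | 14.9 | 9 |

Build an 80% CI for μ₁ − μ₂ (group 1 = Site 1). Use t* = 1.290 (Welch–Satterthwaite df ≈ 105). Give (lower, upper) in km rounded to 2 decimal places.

(12.71, 15.89)

Standard errors of each mean: 8/√199 = 0.5671 and 9/√68 = 1.0914.
SE(x̄₁ − x̄₂) = √(0.5671² + 1.0914²) = 1.2299 for independent samples with unequal variances.
With t* = 1.290, the margin is 1.290 × 1.2299 = 1.5866.
x̄₁ − x̄₂ = 29.2 − 14.9 = 14.3000; the interval is 14.3000 ± 1.5866 = (12.71, 15.89).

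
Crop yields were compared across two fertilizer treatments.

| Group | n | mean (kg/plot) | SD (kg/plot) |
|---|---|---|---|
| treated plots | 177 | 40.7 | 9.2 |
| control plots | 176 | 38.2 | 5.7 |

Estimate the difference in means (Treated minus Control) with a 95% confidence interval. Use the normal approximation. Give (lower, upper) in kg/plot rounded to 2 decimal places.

(0.90, 4.10)

Per-group SEs: s₁/√n₁ = 9.2/√177 = 0.6915, s₂/√n₂ = 5.7/√176 = 0.4297.
Unpooled SE of the difference: √(0.47817225 + 0.18464209) = 0.8141.
Margin of error = z* · SE = 1.960 × 0.8141 = 1.5956.
x̄₁ − x̄₂ = 40.7 − 38.2 = 2.5000.
CI: 2.5000 ± 1.5956 = (0.90, 4.10).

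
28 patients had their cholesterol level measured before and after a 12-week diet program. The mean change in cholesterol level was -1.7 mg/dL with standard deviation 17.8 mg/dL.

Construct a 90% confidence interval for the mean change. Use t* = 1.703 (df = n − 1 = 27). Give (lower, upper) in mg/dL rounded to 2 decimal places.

Paired design: SE = s_d/√n = 17.8/√28 = 3.3639.
t* = 1.703; margin of error = 1.703 × 3.3639 = 5.7287.
-1.7 ± 5.7287 → (-7.43, 4.03).

(-7.43, 4.03)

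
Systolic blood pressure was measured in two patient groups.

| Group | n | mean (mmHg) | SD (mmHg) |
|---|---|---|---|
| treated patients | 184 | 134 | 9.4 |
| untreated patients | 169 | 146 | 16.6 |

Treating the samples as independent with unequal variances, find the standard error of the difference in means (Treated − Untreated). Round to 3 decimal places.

1.453

SE₁ = s₁/√n₁ = 9.4/√184 = 0.6930; SE₂ = 16.6/√169 = 1.2769.
Independent samples, unequal variances: SE_diff = √(SE₁² + SE₂²) = √(0.480249 + 1.63047361) = 1.4528.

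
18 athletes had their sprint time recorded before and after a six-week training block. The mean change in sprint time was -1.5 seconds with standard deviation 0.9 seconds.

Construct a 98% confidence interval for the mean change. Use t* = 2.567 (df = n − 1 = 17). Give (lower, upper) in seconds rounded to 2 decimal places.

(-2.04, -0.96)

Paired design: SE = s_d/√n = 0.9/√18 = 0.2121.
t* = 2.567; margin of error = 2.567 × 0.2121 = 0.5445.
-1.5 ± 0.5445 → (-2.04, -0.96).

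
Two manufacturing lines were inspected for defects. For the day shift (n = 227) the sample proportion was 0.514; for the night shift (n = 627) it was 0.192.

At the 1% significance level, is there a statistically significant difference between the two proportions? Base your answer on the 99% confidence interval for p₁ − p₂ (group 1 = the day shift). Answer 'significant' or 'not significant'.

Each SE is √(p̂(1−p̂)/n): √(0.5140·0.4860/227) = 0.03317 and √(0.1920·0.8080/627) = 0.01573.
SE(p̂₁ − p̂₂) = √(SE₁² + SE₂²) = √(0.0011002489 + 0.0002474329) = 0.03671, since the two samples are independent.
At 99% confidence z* = 2.576; margin = 2.576 × 0.03671 = 0.09456.
The difference is 0.5140 − 0.1920 = 0.3220, so the interval is 0.3220 ± 0.09456 = (0.22744, 0.41656).
The interval (0.22744, 0.41656) does not contain 0, so the difference is significant.

significant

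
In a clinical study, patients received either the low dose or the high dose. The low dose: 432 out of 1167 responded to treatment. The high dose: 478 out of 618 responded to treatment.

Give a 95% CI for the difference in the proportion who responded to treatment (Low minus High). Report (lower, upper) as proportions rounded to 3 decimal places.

(-0.446, -0.360)

First, p̂₁ = 432/1167 = 0.3702; p̂₂ = 478/618 = 0.7735.
The two standard errors are √(0.3702×0.6298/1167) = 0.01413 and √(0.7735×0.2265/618) = 0.01684.
Because the samples are independent, SE_diff = √(0.01413² + 0.01684²) = 0.02198.
Using z* = 1.960 for 95%, ME = 1.960 × 0.02198 = 0.04308.
p̂₁ − p̂₂ = -0.4033; interval -0.4033 ± 0.04308 gives (-0.446, -0.360).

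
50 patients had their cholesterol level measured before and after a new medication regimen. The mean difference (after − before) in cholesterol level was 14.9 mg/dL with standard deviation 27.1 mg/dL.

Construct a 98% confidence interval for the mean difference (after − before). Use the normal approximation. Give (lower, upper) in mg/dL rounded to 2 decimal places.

Paired design: SE = s_d/√n = 27.1/√50 = 3.8325.
z* = 2.326; margin of error = 2.326 × 3.8325 = 8.9144.
14.9 ± 8.9144 → (5.99, 23.81).

(5.99, 23.81)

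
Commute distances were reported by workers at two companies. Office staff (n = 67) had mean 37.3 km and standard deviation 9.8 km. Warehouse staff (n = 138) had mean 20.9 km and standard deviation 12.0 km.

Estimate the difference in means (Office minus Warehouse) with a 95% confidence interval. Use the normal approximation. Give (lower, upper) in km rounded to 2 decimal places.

SE₁ = s₁/√n₁ = 9.8/√67 = 1.1973; SE₂ = 12.0/√138 = 1.0215.
Independent samples, unequal variances: SE_diff = √(SE₁² + SE₂²) = √(1.43352729 + 1.04346225) = 1.5738.
z* = 1.960, so margin of error = 1.960 × 1.5738 = 3.0846.
Difference in means = 37.3 − 20.9 = 16.4000.
16.4000 ± 3.0846 → (13.32, 19.48).

(13.32, 19.48)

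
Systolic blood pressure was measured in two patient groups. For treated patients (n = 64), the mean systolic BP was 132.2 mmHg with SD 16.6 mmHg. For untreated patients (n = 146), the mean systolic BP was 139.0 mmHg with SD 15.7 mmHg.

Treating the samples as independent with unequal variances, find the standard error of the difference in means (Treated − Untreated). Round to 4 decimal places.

SE₁ = s₁/√n₁ = 16.6/√64 = 2.0750; SE₂ = 15.7/√146 = 1.2993.
Independent samples, unequal variances: SE_diff = √(SE₁² + SE₂²) = √(4.305625 + 1.68818049) = 2.4482.

2.4482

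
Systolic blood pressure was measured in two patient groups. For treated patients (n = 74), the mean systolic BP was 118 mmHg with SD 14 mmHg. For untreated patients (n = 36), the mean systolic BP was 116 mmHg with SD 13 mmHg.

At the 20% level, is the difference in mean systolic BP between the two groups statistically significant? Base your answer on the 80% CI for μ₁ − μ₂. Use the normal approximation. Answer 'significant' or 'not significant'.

not significant

Per-group SEs: s₁/√n₁ = 14/√74 = 1.6275, s₂/√n₂ = 13/√36 = 2.1667.
Unpooled SE of the difference: √(2.64875625 + 4.69458889) = 2.7099.
Margin of error = z* · SE = 1.282 × 2.7099 = 3.4741.
x̄₁ − x̄₂ = 118 − 116 = 2.0000.
CI: 2.0000 ± 3.4741 = (-1.4741, 5.4741).
The interval (-1.4741, 5.4741) contains 0, so the difference is not significant.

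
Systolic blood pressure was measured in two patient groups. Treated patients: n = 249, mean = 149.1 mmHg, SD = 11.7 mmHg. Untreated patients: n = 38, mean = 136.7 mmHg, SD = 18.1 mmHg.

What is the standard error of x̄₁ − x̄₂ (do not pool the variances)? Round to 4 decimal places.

Standard errors of each mean: 11.7/√249 = 0.7415 and 18.1/√38 = 2.9362.
SE(x̄₁ − x̄₂) = √(0.7415² + 2.9362²) = 3.0284 for independent samples with unequal variances.

3.0284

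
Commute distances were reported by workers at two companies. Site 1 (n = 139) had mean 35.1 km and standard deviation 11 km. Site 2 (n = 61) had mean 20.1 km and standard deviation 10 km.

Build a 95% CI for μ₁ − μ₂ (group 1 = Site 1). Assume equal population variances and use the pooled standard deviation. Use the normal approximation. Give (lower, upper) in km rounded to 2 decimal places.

(11.78, 18.22)

Pooled variance s_p² = [138·11² + 60·10²] / (139+61−2) = 114.6364, so s_p = 10.7068.
SE_diff = s_p·√(1/n₁ + 1/n₂) = 10.7068·√(1/139 + 1/61) = 1.6444.
z* = 1.960; margin = 1.960 × 1.6444 = 3.2230.
Difference = 35.1 − 20.1 = 15.0000.
15.0000 ± 3.2230 → (11.78, 18.22).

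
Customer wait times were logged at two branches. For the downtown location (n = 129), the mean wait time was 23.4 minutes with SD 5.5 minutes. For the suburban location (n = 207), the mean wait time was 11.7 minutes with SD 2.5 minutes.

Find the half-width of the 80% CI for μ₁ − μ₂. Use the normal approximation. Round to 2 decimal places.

0.66

Per-group SEs: s₁/√n₁ = 5.5/√129 = 0.4842, s₂/√n₂ = 2.5/√207 = 0.1738.
Unpooled SE of the difference: √(0.23444964 + 0.03020644) = 0.5144.
Margin of error = z* · SE = 1.282 × 0.5144 = 0.6595.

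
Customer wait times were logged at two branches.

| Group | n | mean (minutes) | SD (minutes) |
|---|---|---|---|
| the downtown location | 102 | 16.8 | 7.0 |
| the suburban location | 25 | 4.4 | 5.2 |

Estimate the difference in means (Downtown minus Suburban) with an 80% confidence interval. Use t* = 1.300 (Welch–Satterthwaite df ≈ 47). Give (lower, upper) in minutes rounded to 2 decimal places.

Per-group SEs: s₁/√n₁ = 7.0/√102 = 0.6931, s₂/√n₂ = 5.2/√25 = 1.0400.
Unpooled SE of the difference: √(0.48038761 + 1.0816) = 1.2498.
Margin of error = t* · SE = 1.300 × 1.2498 = 1.6247.
x̄₁ − x̄₂ = 16.8 − 4.4 = 12.4000.
CI: 12.4000 ± 1.6247 = (10.78, 14.02).

(10.78, 14.02)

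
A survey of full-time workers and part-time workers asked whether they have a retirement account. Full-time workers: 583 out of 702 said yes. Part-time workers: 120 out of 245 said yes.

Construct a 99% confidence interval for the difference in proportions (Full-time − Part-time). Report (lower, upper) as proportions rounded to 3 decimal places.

First, p̂₁ = 583/702 = 0.8305; p̂₂ = 120/245 = 0.4898.
The two standard errors are √(0.8305×0.1695/702) = 0.01416 and √(0.4898×0.5102/245) = 0.03194.
Because the samples are independent, SE_diff = √(0.01416² + 0.03194²) = 0.03494.
Using z* = 2.576 for 99%, ME = 2.576 × 0.03494 = 0.09001.
p̂₁ − p̂₂ = 0.3407; interval 0.3407 ± 0.09001 gives (0.251, 0.431).

(0.251, 0.431)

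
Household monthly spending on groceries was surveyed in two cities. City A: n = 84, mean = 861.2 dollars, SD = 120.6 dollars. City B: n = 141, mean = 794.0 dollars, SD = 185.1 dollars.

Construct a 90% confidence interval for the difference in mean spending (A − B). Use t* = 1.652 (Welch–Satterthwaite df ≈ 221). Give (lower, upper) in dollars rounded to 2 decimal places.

(33.50, 100.90)

SE₁ = s₁/√n₁ = 120.6/√84 = 13.1585; SE₂ = 185.1/√141 = 15.5882.
Independent samples, unequal variances: SE_diff = √(SE₁² + SE₂²) = √(173.14612225 + 242.99197924) = 20.3995.
t* = 1.652, so margin of error = 1.652 × 20.3995 = 33.7000.
Difference in means = 861.2 − 794.0 = 67.2000.
67.2000 ± 33.7000 → (33.50, 100.90).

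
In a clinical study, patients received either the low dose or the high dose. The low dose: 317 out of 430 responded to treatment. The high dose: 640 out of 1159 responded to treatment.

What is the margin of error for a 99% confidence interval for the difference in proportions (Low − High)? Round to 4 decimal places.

0.0664

First, p̂₁ = 317/430 = 0.7372; p̂₂ = 640/1159 = 0.5522.
The two standard errors are √(0.7372×0.2628/430) = 0.02123 and √(0.5522×0.4478/1159) = 0.01461.
Because the samples are independent, SE_diff = √(0.02123² + 0.01461²) = 0.02577.
Using z* = 2.576 for 99%, ME = 2.576 × 0.02577 = 0.06638.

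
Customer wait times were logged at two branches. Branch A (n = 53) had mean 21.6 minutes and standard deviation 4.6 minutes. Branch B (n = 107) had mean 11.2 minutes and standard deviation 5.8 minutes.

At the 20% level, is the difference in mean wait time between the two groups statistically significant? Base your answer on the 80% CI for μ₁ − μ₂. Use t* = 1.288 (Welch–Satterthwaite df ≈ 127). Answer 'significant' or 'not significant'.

significant

SE₁ = s₁/√n₁ = 4.6/√53 = 0.6319; SE₂ = 5.8/√107 = 0.5607.
Independent samples, unequal variances: SE_diff = √(SE₁² + SE₂²) = √(0.39929761 + 0.31438449) = 0.8448.
t* = 1.288, so margin of error = 1.288 × 0.8448 = 1.0881.
Difference in means = 21.6 − 11.2 = 10.4000.
10.4000 ± 1.0881 → (9.3119, 11.4881).
The interval (9.3119, 11.4881) does not contain 0, so the difference is significant.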